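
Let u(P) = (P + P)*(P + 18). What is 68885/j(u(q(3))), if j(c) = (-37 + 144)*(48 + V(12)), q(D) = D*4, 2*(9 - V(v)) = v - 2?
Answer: 68885/5564 ≈ 12.380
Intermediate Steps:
V(v) = 10 - v/2 (V(v) = 9 - (v - 2)/2 = 9 - (-2 + v)/2 = 9 + (1 - v/2) = 10 - v/2)
q(D) = 4*D
u(P) = 2*P*(18 + P) (u(P) = (2*P)*(18 + P) = 2*P*(18 + P))
j(c) = 5564 (j(c) = (-37 + 144)*(48 + (10 - ½*12)) = 107*(48 + (10 - 6)) = 107*(48 + 4) = 107*52 = 5564)
68885/j(u(q(3))) = 68885/5564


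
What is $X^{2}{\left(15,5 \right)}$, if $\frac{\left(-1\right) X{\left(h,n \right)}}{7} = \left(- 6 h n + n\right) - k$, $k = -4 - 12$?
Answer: $9018009$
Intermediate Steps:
$k = -16$ ($k = -4 - 12 = -16$)
$X{\left(h,n \right)} = -112 - 7 n + 42 h n$ ($X{\left(h,n \right)} = - 7 \left(\left(- 6 h n + n\right) - -16\right) = - 7 \left(\left(- 6 h n + n\right) + 16\right) = - 7 \left(\left(n - 6 h n\right) + 16\right) = - 7 \left(16 + n - 6 h n\right) = -112 - 7 n + 42 h n$)
$X^{2}{\left(15,5 \right)} = \left(-112 - 35 + 42 \cdot 15 \cdot 5\right)^{2} = \left(-112 - 35 + 3150\right)^{2} = 3003^{2} = 9018009$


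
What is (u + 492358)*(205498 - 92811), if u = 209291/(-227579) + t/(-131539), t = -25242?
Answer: 1660890093384310518429/29935514081 ≈ 5.5482e+10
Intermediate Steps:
u = -21785379731/29935514081 (u = 209291/(-227579) - 25242/(-131539) = 209291*(-1/227579) - 25242*(-1/131539) = -209291/227579 + 25242/131539 = -21785379731/29935514081 ≈ -0.72774)
(u + 492358)*(205498 - 92811) = (-21785379731/29935514081 + 492358)*(205498 - 92811) = (14738968056513267/29935514081)*112687 = 1660890093384310518429/29935514081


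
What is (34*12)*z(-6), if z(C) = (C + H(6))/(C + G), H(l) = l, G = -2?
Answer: 0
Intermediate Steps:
z(C) = (6 + C)/(-2 + C) (z(C) = (C + 6)/(C - 2) = (6 + C)/(-2 + C))
(34*12)*z(-6) = (34*12)*((6 - 6)/(-2 - 6)) = 408*(0/(-8)) = 408*(-⅛*0) = 408*0 = 0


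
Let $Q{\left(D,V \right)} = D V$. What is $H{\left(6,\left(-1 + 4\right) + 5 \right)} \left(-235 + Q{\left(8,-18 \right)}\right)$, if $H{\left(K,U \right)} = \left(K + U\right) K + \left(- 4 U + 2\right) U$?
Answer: $59124$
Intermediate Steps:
$H{\left(K,U \right)} = K \left(K + U\right) + U \left(2 - 4 U\right)$ ($H{\left(K,U \right)} = K \left(K + U\right) + \left(2 - 4 U\right) U = K \left(K + U\right) + U \left(2 - 4 U\right)$)
$H{\left(6,\left(-1 + 4\right) + 5 \right)} \left(-235 + Q{\left(8,-18 \right)}\right) = \left(6^{2} - 4 \left(\left(-1 + 4\right) + 5\right)^{2} + 2 \left(\left(-1 + 4\right) + 5\right) + 6 \left(\left(-1 + 4\right) + 5\right)\right) \left(-235 + 8 \left(-18\right)\right) = \left(36 - 4 \left(3 + 5\right)^{2} + 2 \left(3 + 5\right) + 6 \left(3 + 5\right)\right) \left(-235 - 144\right) = \left(36 - 4 \cdot 8^{2} + 2 \cdot 8 + 6 \cdot 8\right) \left(-379\right) = \left(36 - 256 + 16 + 48\right) \left(-379\right) = \left(-156\right) \left(-379\right) = 59124$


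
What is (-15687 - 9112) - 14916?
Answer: -39715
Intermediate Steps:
(-15687 - 9112) - 14916 = -24799 - 14916 = -39715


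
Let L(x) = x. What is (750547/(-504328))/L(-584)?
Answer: 750547/294527552 ≈ 0.0025483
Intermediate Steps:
(750547/(-504328))/L(-584) = (750547/(-504328))/(-584) = (750547*(-1/504328))*(-1/584) = -750547/504328*(-1/584) = 750547/294527552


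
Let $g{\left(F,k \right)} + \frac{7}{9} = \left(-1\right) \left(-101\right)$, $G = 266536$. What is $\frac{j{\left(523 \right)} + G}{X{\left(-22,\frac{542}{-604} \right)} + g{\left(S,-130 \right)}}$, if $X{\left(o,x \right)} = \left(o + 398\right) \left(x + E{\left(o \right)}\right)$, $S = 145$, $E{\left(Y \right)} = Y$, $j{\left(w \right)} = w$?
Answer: $- \frac{362933181}{11563978} \approx -31.385$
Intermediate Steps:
$X{\left(o,x \right)} = \left(398 + o\right) \left(o + x\right)$ ($X{\left(o,x \right)} = \left(o + 398\right) \left(x + o\right) = \left(398 + o\right) \left(o + x\right)$)
$g{\left(F,k \right)} = \frac{902}{9}$ ($g{\left(F,k \right)} = - \frac{7}{9} - -101 = - \frac{7}{9} + 101 = \frac{902}{9}$)
$\frac{j{\left(523 \right)} + G}{X{\left(-22,\frac{542}{-604} \right)} + g{\left(S,-130 \right)}} = \frac{523 + 266536}{\left(\left(-22\right)^{2} + 398 \left(-22\right) + 398 \frac{542}{-604} - 22 \frac{542}{-604}\right) + \frac{902}{9}} = \frac{267059}{\left(484 - 8756 + 398 \cdot 542 \left(- \frac{1}{604}\right) - 22 \cdot 542 \left(- \frac{1}{604}\right)\right) + \frac{902}{9}} = \frac{267059}{\left(484 - 8756 + 398 \left(- \frac{271}{302}\right) - - \frac{2981}{151}\right) + \frac{902}{9}} = \frac{267059}{\left(484 - 8756 - \frac{53929}{151} + \frac{2981}{151}\right) + \frac{902}{9}} = \frac{267059}{- \frac{1300020}{151} + \frac{902}{9}} = \frac{267059}{- \frac{11563978}{1359}} = 267059 \left(- \frac{1359}{11563978}\right) = - \frac{362933181}{11563978}$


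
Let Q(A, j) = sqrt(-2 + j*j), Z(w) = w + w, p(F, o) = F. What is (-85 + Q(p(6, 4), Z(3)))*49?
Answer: -4165 + 49*sqrt(34) ≈ -3879.3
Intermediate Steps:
Z(w) = 2*w
Q(A, j) = sqrt(-2 + j**2)
(-85 + Q(p(6, 4), Z(3)))*49 = (-85 + sqrt(-2 + (2*3)**2))*49 = (-85 + sqrt(-2 + 6**2))*49 = (-85 + sqrt(-2 + 36))*49 = (-85 + sqrt(34))*49 = -4165 + 49*sqrt(34)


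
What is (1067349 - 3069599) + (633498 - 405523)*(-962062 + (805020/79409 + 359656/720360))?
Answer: -28513864946614768315/130006971 ≈ -2.1933e+11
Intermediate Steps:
(1067349 - 3069599) + (633498 - 405523)*(-962062 + (805020/79409 + 359656/720360)) = -2002250 + 227975*(-962062 + (805020*(1/79409) + 359656*(1/720360))) = -2002250 + 227975*(-962062 + (805020/79409 + 44957/90045)) = -2002250 + 227975*(-962062 + 76058016313/7150383405) = -2002250 + 227975*(-6879036101364797/7150383405) = -2002250 - 28513604640157083565/130006971 = -28513864946614768315/130006971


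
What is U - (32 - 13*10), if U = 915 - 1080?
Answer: -67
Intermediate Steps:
U = -165
U - (32 - 13*10) = -165 - (32 - 13*10) = -165 - (32 - 130) = -165 - 1*(-98) = -165 + 98 = -67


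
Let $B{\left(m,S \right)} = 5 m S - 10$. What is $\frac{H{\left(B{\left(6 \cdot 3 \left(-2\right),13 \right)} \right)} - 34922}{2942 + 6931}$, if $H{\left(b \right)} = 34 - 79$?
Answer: $- \frac{34967}{9873} \approx -3.5417$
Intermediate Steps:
$B{\left(m,S \right)} = -10 + 5 S m$ ($B{\left(m,S \right)} = 5 S m - 10 = -10 + 5 S m$)
$H{\left(b \right)} = -45$ ($H{\left(b \right)} = 34 - 79 = -45$)
$\frac{H{\left(B{\left(6 \cdot 3 \left(-2\right),13 \right)} \right)} - 34922}{2942 + 6931} = \frac{-45 - 34922}{2942 + 6931} = - \frac{34967}{9873}$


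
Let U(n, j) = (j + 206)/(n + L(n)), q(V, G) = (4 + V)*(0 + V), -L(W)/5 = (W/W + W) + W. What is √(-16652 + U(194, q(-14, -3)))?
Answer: I*√51055654498/1751 ≈ 129.04*I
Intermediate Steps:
L(W) = -5 - 10*W (L(W) = -5*((W/W + W) + W) = -5*((1 + W) + W) = -5*(1 + 2*W) = -5 - 10*W)
q(V, G) = V*(4 + V) (q(V, G) = (4 + V)*V = V*(4 + V))
U(n, j) = (206 + j)/(-5 - 9*n) (U(n, j) = (j + 206)/(n + (-5 - 10*n)) = (206 + j)/(-5 - 9*n))
√(-16652 + U(194, q(-14, -3))) = √(-16652 + (-206 - (-14)*(4 - 14))/(5 + 9*194)) = √(-16652 + (-206 - (-14)*(-10))/(5 + 1746)) = √(-16652 + (-206 - 1*140)/1751) = √(-16652 + (-206 - 140)/1751) = √(-16652 + (1/1751)*(-346)) = √(-16652 - 346/1751) = √(-29157998/1751) = I*√51055654498/1751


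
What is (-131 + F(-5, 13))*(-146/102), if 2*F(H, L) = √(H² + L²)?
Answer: 9563/51 - 73*√194/102 ≈ 177.54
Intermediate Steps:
F(H, L) = √(H² + L²)/2
(-131 + F(-5, 13))*(-146/102) = (-131 + √((-5)² + 13²)/2)*(-146/102) = (-131 + √(25 + 169)/2)*(-146*1/102) = (-131 + √194/2)*(-73/51) = 9563/51 - 73*√194/102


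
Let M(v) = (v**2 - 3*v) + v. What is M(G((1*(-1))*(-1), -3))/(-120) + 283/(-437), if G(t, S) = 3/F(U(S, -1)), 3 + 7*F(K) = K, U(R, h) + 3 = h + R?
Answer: -1257419/1748000 ≈ -0.71935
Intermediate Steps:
U(R, h) = -3 + R + h (U(R, h) = -3 + (h + R) = -3 + (R + h) = -3 + R + h)
F(K) = -3/7 + K/7
G(t, S) = 3/(-1 + S/7) (G(t, S) = 3/(-3/7 + (-3 + S - 1)/7) = 3/(-3/7 + (-4 + S)/7) = 3/(-3/7 + (-4/7 + S/7)) = 3/(-1 + S/7))
M(v) = v**2 - 2*v
M(G((1*(-1))*(-1), -3))/(-120) + 283/(-437) = ((21/(-7 - 3))*(-2 + 21/(-7 - 3)))/(-120) + 283/(-437) = ((21/(-10))*(-2 + 21/(-10)))*(-1/120) + 283*(-1/437) = ((21*(-1/10))*(-2 + 21*(-1/10)))*(-1/120) - 283/437 = -21*(-2 - 21/10)/10*(-1/120) - 283/437 = -21/10*(-41/10)*(-1/120) - 283/437 = (861/100)*(-1/120) - 283/437 = -287/4000 - 283/437 = -1257419/1748000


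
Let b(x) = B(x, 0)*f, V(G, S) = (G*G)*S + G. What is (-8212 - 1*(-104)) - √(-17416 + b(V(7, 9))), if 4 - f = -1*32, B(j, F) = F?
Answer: -8108 - 2*I*√4354 ≈ -8108.0 - 131.97*I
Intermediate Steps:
f = 36 (f = 4 - (-1)*32 = 4 - 1*(-32) = 4 + 32 = 36)
V(G, S) = G + S*G² (V(G, S) = G²*S + G = S*G² + G = G + S*G²)
b(x) = 0 (b(x) = 0*36 = 0)
(-8212 - 1*(-104)) - √(-17416 + b(V(7, 9))) = (-8212 - 1*(-104)) - √(-17416 + 0) = (-8212 + 104) - √(-17416) = -8108 - 2*I*√4354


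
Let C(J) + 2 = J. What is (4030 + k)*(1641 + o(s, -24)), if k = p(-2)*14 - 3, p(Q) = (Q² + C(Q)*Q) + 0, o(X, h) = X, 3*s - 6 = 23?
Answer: 20773640/3 ≈ 6.9245e+6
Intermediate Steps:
s = 29/3 (s = 2 + (⅓)*23 = 2 + 23/3 = 29/3 ≈ 9.6667)
C(J) = -2 + J
p(Q) = Q² + Q*(-2 + Q) (p(Q) = (Q² + (-2 + Q)*Q) + 0 = (Q² + Q*(-2 + Q)) + 0 = Q² + Q*(-2 + Q))
k = 165 (k = (2*(-2)*(-1 - 2))*14 - 3 = (2*(-2)*(-3))*14 - 3 = 12*14 - 3 = 168 - 3 = 165)
(4030 + k)*(1641 + o(s, -24)) = (4030 + 165)*(1641 + 29/3) = 4195*(4952/3) = 20773640/3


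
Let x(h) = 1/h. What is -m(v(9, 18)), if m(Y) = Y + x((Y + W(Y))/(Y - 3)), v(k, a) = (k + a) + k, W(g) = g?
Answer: -875/24 ≈ -36.458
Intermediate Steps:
v(k, a) = a + 2*k (v(k, a) = (a + k) + k = a + 2*k)
m(Y) = Y + (-3 + Y)/(2*Y) (m(Y) = Y + 1/((Y + Y)/(Y - 3)) = Y + 1/((2*Y)/(-3 + Y)) = Y + 1/(2*Y/(-3 + Y)) = Y + (-3 + Y)/(2*Y))
-m(v(9, 18)) = -(1/2 + (18 + 2*9) - 3/(2*(18 + 2*9))) = -(1/2 + (18 + 18) - 3/(2*(18 + 18))) = -(1/2 + 36 - 3/2/36) = -(1/2 + 36 - 3/2*1/36) = -(1/2 + 36 - 1/24) = -1*875/24 = -875/24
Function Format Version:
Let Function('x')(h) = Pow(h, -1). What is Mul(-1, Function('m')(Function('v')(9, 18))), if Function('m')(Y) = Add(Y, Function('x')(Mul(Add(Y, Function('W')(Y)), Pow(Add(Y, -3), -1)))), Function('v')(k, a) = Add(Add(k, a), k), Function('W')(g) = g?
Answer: Rational(-875, 24) ≈ -36.458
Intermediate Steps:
Function('v')(k, a) = Add(a, Mul(2, k)) (Function('v')(k, a) = Add(Add(a, k), k) = Add(a, Mul(2, k)))
Function('m')(Y) = Add(Y, Mul(Rational(1, 2), Pow(Y, -1), Add(-3, Y))) (Function('m')(Y) = Add(Y, Pow(Mul(Add(Y, Y), Pow(Add(Y, -3), -1)), -1)) = Add(Y, Pow(Mul(Mul(2, Y), Pow(Add(-3, Y), -1)), -1)) = Add(Y, Pow(Mul(2, Y, Pow(Add(-3, Y), -1)), -1)) = Add(Y, Mul(Rational(1, 2), Pow(Y, -1), Add(-3, Y))))
Mul(-1, Function('m')(Function('v')(9, 18))) = Mul(-1, Add(Rational(1, 2), Add(18, Mul(2, 9)), Mul(Rational(-3, 2), Pow(Add(18, Mul(2, 9)), -1)))) = Mul(-1, Add(Rational(1, 2), Add(18, 18), Mul(Rational(-3, 2), Pow(Add(18, 18), -1)))) = Mul(-1, Add(Rational(1, 2), 36, Mul(Rational(-3, 2), Pow(36, -1)))) = Mul(-1, Add(Rational(1, 2), 36, Mul(Rational(-3, 2), Rational(1, 36)))) = Mul(-1, Add(Rational(1, 2), 36, Rational(-1, 24))) = Mul(-1, Rational(875, 24)) = Rational(-875, 24)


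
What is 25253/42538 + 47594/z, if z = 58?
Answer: 1013009123/1233602 ≈ 821.18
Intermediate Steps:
25253/42538 + 47594/z = 25253/42538 + 47594/58 = 25253*(1/42538) + 47594*(1/58) = 25253/42538 + 23797/29 = 1013009123/1233602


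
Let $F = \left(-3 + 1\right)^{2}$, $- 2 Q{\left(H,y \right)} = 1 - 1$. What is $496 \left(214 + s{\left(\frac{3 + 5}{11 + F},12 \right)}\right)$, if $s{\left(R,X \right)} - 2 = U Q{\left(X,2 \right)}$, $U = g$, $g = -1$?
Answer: $107136$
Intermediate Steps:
$Q{\left(H,y \right)} = 0$ ($Q{\left(H,y \right)} = - \frac{1 - 1}{2} = \left(- \frac{1}{2}\right) 0 = 0$)
$F = 4$ ($F = \left(-2\right)^{2} = 4$)
$U = -1$
$s{\left(R,X \right)} = 2$ ($s{\left(R,X \right)} = 2 - 0 = 2 + 0 = 2$)
$496 \left(214 + s{\left(\frac{3 + 5}{11 + F},12 \right)}\right) = 496 \left(214 + 2\right) = 496 \cdot 216 = 107136$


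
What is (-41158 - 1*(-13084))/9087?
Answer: -9358/3029 ≈ -3.0895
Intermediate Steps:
(-41158 - 1*(-13084))/9087 = (-41158 + 13084)*(1/9087) = -28074*1/9087 = -9358/3029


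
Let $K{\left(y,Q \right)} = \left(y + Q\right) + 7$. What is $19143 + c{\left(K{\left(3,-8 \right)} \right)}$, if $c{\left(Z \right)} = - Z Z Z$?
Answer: $19135$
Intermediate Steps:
$K{\left(y,Q \right)} = 7 + Q + y$ ($K{\left(y,Q \right)} = \left(Q + y\right) + 7 = 7 + Q + y$)
$c{\left(Z \right)} = - Z^{3}$ ($c{\left(Z \right)} = - Z^{2} Z = - Z^{3}$)
$19143 + c{\left(K{\left(3,-8 \right)} \right)} = 19143 - \left(7 - 8 + 3\right)^{3} = 19143 - 2^{3} = 19143 - 8 = 19135$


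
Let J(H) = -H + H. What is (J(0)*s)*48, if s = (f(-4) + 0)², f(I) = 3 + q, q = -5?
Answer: 0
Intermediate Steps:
f(I) = -2 (f(I) = 3 - 5 = -2)
J(H) = 0
s = 4 (s = (-2 + 0)² = (-2)² = 4)
(J(0)*s)*48 = (0*4)*48 = 0*48 = 0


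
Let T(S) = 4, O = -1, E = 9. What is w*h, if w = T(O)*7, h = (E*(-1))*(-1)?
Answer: 252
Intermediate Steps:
h = 9 (h = (9*(-1))*(-1) = -9*(-1) = 9)
w = 28 (w = 4*7 = 28)
w*h = 28*9 = 252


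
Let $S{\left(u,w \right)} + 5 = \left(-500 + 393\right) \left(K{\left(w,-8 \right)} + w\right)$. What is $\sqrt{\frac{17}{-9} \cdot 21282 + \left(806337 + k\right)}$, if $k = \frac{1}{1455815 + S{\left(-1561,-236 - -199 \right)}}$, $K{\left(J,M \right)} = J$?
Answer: $\frac{\sqrt{18843172447998867}}{156828} \approx 875.29$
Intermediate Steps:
$S{\left(u,w \right)} = -5 - 214 w$ ($S{\left(u,w \right)} = -5 + \left(-500 + 393\right) \left(w + w\right) = -5 - 107 \cdot 2 w = -5 - 214 w$)
$k = \frac{1}{1463728}$ ($k = \frac{1}{1455815 - \left(5 + 214 \left(-236 - -199\right)\right)} = \frac{1}{1455815 - \left(5 + 214 \left(-236 + 199\right)\right)} = \frac{1}{1455815 - -7913} = \frac{1}{1455815 + \left(-5 + 7918\right)} = \frac{1}{1455815 + 7913} = \frac{1}{1463728} \approx 6.8319 \cdot 10^{-7}$)
$\sqrt{\frac{17}{-9} \cdot 21282 + \left(806337 + k\right)} = \sqrt{\frac{17}{-9} \cdot 21282 + \left(806337 + \frac{1}{1463728}\right)} = \sqrt{17 \left(- \frac{1}{9}\right) 21282 + \frac{1180258044337}{1463728}} = \sqrt{\left(- \frac{17}{9}\right) 21282 + \frac{1180258044337}{1463728}} = \sqrt{- \frac{120598}{3} + \frac{1180258044337}{1463728}} = \sqrt{\frac{3364251463667}{4391184}} = \frac{\sqrt{18843172447998867}}{156828}$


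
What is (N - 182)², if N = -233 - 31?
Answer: 198916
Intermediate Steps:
N = -264
(N - 182)² = (-264 - 182)² = (-446)² = 198916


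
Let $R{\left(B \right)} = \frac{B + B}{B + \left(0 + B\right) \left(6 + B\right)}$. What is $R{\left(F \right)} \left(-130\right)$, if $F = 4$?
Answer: $- \frac{260}{11} \approx -23.636$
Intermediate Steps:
$R{\left(B \right)} = \frac{2 B}{B + B \left(6 + B\right)}$
$R{\left(F \right)} \left(-130\right) = \frac{2}{7 + 4} \left(-130\right) = \frac{2}{11} \left(-130\right) = - \frac{260}{11}$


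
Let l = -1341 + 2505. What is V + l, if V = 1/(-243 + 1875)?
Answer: 1899649/1632 ≈ 1164.0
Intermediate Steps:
l = 1164
V = 1/1632 ≈ 0.00061275
V + l = 1/1632 + 1164 = 1899649/1632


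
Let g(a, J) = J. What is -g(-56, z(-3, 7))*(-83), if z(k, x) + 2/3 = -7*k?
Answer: 5063/3 ≈ 1687.7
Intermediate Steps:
z(k, x) = -⅔ - 7*k
-g(-56, z(-3, 7))*(-83) = -(-⅔ - 7*(-3))*(-83) = -(-⅔ + 21)*(-83) = -61*(-83)/3 = -1*(-5063/3) = 5063/3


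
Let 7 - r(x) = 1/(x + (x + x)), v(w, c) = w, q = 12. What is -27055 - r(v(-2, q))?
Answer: -162373/6 ≈ -27062.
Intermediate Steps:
r(x) = 7 - 1/(3*x) (r(x) = 7 - 1/(x + (x + x)) = 7 - 1/(x + 2*x) = 7 - 1/(3*x))
-27055 - r(v(-2, q)) = -27055 - (7 - ⅓/(-2)) = -27055 - (7 - ⅓*(-½)) = -27055 - (7 + ⅙) = -27055 - 1*43/6 = -27055 - 43/6 = -162373/6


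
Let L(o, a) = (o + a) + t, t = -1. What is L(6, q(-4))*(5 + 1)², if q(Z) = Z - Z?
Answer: 180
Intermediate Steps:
q(Z) = 0
L(o, a) = -1 + a + o (L(o, a) = (o + a) - 1 = (a + o) - 1 = -1 + a + o)
L(6, q(-4))*(5 + 1)² = (-1 + 0 + 6)*(5 + 1)² = 5*6² = 5*36 = 180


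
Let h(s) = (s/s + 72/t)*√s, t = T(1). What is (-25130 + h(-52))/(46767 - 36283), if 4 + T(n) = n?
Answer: -12565/5242 - 23*I*√13/5242 ≈ -2.397 - 0.01582*I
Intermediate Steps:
T(n) = -4 + n
t = -3 (t = -4 + 1 = -3)
h(s) = -23*√s (h(s) = (s/s + 72/(-3))*√s = (1 + 72*(-⅓))*√s = (1 - 24)*√s = -23*√s)
(-25130 + h(-52))/(46767 - 36283) = (-25130 - 46*I*√13)/(46767 - 36283) = (-25130 - 46*I*√13)/10484 = (-25130 - 46*I*√13)*(1/10484) = -12565/5242 - 23*I*√13/5242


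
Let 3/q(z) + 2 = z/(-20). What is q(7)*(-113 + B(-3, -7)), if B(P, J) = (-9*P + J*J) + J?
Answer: 2640/47 ≈ 56.170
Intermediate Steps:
B(P, J) = J + J² - 9*P (B(P, J) = (-9*P + J²) + J = (J² - 9*P) + J = J + J² - 9*P)
q(z) = 3/(-2 - z/20) (q(z) = 3/(-2 + z/(-20)) = 3/(-2 + z*(-1/20)) = 3/(-2 - z/20))
q(7)*(-113 + B(-3, -7)) = (-60/(40 + 7))*(-113 + (-7 + (-7)² - 9*(-3))) = (-60/47)*(-113 + (-7 + 49 + 27)) = (-60*1/47)*(-113 + 69) = -60/47*(-44) = 2640/47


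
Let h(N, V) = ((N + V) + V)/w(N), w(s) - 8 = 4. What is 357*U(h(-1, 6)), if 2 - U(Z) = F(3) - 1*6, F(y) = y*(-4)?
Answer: 7140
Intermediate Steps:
w(s) = 12 (w(s) = 8 + 4 = 12)
F(y) = -4*y
h(N, V) = V/6 + N/12 (h(N, V) = ((N + V) + V)/12 = (N + 2*V)*(1/12) = V/6 + N/12)
U(Z) = 20 (U(Z) = 2 - (-4*3 - 1*6) = 2 - (-12 - 6) = 2 - 1*(-18) = 2 + 18 = 20)
357*U(h(-1, 6)) = 357*20 = 7140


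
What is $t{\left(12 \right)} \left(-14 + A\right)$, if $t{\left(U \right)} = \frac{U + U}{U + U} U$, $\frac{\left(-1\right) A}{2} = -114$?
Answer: $2568$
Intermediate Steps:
$A = 228$ ($A = \left(-2\right) \left(-114\right) = 228$)
$t{\left(U \right)} = U$ ($t{\left(U \right)} = \frac{2 U}{2 U} U = 2 U \frac{1}{2 U} U = 1 U = U$)
$t{\left(12 \right)} \left(-14 + A\right) = 12 \left(-14 + 228\right) = 12 \cdot 214 = 2568$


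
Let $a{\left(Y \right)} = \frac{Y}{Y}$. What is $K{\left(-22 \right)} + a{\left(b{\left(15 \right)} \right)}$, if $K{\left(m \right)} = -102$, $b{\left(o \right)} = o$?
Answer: $-101$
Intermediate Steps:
$a{\left(Y \right)} = 1$
$K{\left(-22 \right)} + a{\left(b{\left(15 \right)} \right)} = -102 + 1 = -101$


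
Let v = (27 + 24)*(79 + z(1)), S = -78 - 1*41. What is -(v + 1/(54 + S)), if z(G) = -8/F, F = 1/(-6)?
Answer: -421004/65 ≈ -6477.0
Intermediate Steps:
F = -1/6 ≈ -0.16667
z(G) = 48 (z(G) = -8/(-1/6) = -8*(-6) = 48)
S = -119 (S = -78 - 41 = -119)
v = 6477 (v = (27 + 24)*(79 + 48) = 51*127 = 6477)
-(v + 1/(54 + S)) = -(6477 + 1/(54 - 119)) = -(6477 + 1/(-65)) = -(6477 - 1/65) = -1*421004/65 = -421004/65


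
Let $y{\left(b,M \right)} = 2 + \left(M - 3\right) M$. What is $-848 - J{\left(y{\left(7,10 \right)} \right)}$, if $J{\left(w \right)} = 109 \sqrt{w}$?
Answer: $-848 - 654 \sqrt{2} \approx -1772.9$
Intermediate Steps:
$y{\left(b,M \right)} = 2 + M \left(-3 + M\right)$ ($y{\left(b,M \right)} = 2 + \left(-3 + M\right) M = 2 + M \left(-3 + M\right)$)
$-848 - J{\left(y{\left(7,10 \right)} \right)} = -848 - 109 \sqrt{2 + 10^{2} - 30} = -848 - 109 \sqrt{2 + 100 - 30} = -848 - 109 \sqrt{72} = -848 - 109 \cdot 6 \sqrt{2} = -848 - 654 \sqrt{2}$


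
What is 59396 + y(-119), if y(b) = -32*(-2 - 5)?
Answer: 59620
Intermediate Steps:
y(b) = 224 (y(b) = -32*(-7) = 224)
59396 + y(-119) = 59396 + 224 = 59620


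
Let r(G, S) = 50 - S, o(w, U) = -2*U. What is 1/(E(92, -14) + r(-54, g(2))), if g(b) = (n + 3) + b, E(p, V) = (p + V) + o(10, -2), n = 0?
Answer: 1/127 ≈ 0.0078740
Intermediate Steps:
E(p, V) = 4 + V + p (E(p, V) = (p + V) - 2*(-2) = (V + p) + 4 = 4 + V + p)
g(b) = 3 + b (g(b) = (0 + 3) + b = 3 + b)
1/(E(92, -14) + r(-54, g(2))) = 1/((4 - 14 + 92) + (50 - (3 + 2))) = 1/(82 + (50 - 1*5)) = 1/(82 + (50 - 5)) = 1/(82 + 45) = 1/127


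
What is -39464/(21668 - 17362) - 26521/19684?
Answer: -445504401/42379652 ≈ -10.512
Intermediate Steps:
-39464/(21668 - 17362) - 26521/19684 = -39464/4306 - 26521*1/19684 = -39464*1/4306 - 26521/19684 = -19732/2153 - 26521/19684 = -445504401/42379652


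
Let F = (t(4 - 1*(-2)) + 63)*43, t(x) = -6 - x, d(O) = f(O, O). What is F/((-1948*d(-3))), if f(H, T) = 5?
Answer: -2193/9740 ≈ -0.22515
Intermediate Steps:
d(O) = 5
F = 2193 (F = ((-6 - (4 - 1*(-2))) + 63)*43 = ((-6 - (4 + 2)) + 63)*43 = ((-6 - 1*6) + 63)*43 = ((-6 - 6) + 63)*43 = (-12 + 63)*43 = 51*43 = 2193)
F/((-1948*d(-3))) = 2193/((-1948*5)) = 2193/(-9740) = 2193*(-1/9740) = -2193/9740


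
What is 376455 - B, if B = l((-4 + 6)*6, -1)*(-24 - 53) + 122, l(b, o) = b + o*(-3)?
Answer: 377488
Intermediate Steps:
l(b, o) = b - 3*o
B = -1033 (B = ((-4 + 6)*6 - 3*(-1))*(-24 - 53) + 122 = (2*6 + 3)*(-77) + 122 = (12 + 3)*(-77) + 122 = 15*(-77) + 122 = -1155 + 122 = -1033)
376455 - B = 376455 - 1*(-1033) = 376455 + 1033 = 377488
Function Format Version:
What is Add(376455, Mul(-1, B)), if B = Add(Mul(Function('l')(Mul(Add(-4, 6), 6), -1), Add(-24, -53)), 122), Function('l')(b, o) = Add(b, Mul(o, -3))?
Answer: 377488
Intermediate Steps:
Function('l')(b, o) = Add(b, Mul(-3, o))
B = -1033 (B = Add(Mul(Add(Mul(Add(-4, 6), 6), Mul(-3, -1)), Add(-24, -53)), 122) = Add(Mul(Add(Mul(2, 6), 3), -77), 122) = Add(Mul(Add(12, 3), -77), 122) = Add(Mul(15, -77), 122) = Add(-1155, 122) = -1033)
Add(376455, Mul(-1, B)) = Add(376455, Mul(-1, -1033)) = Add(376455, 1033) = 377488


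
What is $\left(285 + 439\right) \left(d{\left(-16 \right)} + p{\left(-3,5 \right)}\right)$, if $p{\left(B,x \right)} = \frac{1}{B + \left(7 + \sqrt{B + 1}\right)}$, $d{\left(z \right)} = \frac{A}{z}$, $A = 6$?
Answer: $\frac{181 \left(- 3 \sqrt{2} + 4 i\right)}{2 \left(\sqrt{2} - 4 i\right)} \approx -110.61 - 56.883 i$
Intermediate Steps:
$d{\left(z \right)} = \frac{6}{z}$
$p{\left(B,x \right)} = \frac{1}{7 + B + \sqrt{1 + B}}$ ($p{\left(B,x \right)} = \frac{1}{B + \left(7 + \sqrt{1 + B}\right)} = \frac{1}{7 + B + \sqrt{1 + B}}$)
$\left(285 + 439\right) \left(d{\left(-16 \right)} + p{\left(-3,5 \right)}\right) = \left(285 + 439\right) \left(\frac{6}{-16} + \frac{1}{7 - 3 + \sqrt{1 - 3}}\right) = 724 \left(6 \left(- \frac{1}{16}\right) + \frac{1}{7 - 3 + \sqrt{-2}}\right) = 724 \left(- \frac{3}{8} + \frac{1}{7 - 3 + i \sqrt{2}}\right) = 724 \left(- \frac{3}{8} + \frac{1}{4 + i \sqrt{2}}\right) = - \frac{543}{2} + \frac{724}{4 + i \sqrt{2}}$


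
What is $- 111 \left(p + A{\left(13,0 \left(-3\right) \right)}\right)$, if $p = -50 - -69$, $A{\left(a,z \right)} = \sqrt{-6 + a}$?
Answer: $-2109 - 111 \sqrt{7} \approx -2402.7$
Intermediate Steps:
$p = 19$ ($p = -50 + 69 = 19$)
$- 111 \left(p + A{\left(13,0 \left(-3\right) \right)}\right) = - 111 \left(19 + \sqrt{-6 + 13}\right) = - 111 \left(19 + \sqrt{7}\right) = -2109 - 111 \sqrt{7}$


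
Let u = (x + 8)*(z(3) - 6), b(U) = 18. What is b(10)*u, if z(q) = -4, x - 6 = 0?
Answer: -2520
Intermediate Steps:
x = 6 (x = 6 + 0 = 6)
u = -140 (u = (6 + 8)*(-4 - 6) = 14*(-10) = -140)
b(10)*u = 18*(-140) = -2520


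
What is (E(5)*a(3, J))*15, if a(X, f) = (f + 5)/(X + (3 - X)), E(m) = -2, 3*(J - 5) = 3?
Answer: -110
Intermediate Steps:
J = 6 (J = 5 + (⅓)*3 = 5 + 1 = 6)
a(X, f) = 5/3 + f/3 (a(X, f) = (5 + f)/3 = (5 + f)*(⅓) = 5/3 + f/3)
(E(5)*a(3, J))*15 = -2*(5/3 + (⅓)*6)*15 = -2*(5/3 + 2)*15 = -2*11/3*15 = -22/3*15 = -110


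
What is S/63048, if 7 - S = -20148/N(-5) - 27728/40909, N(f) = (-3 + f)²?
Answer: 70361363/13755896704 ≈ 0.0051150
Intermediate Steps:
S = 211084089/654544 (S = 7 - (-20148/(-3 - 5)² - 27728/40909) = 7 - (-20148/((-8)²) - 27728*1/40909) = 7 - (-20148/64 - 27728/40909) = 7 - (-20148*1/64 - 27728/40909) = 7 - (-5037/16 - 27728/40909) = 7 - 1*(-206502281/654544) = 7 + 206502281/654544 = 211084089/654544 ≈ 322.49)
S/63048 = (211084089/654544)/63048 = (211084089/654544)*(1/63048) = 70361363/13755896704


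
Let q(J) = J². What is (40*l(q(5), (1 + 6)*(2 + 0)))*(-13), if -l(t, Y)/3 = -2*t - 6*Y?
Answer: -209040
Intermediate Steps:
l(t, Y) = 6*t + 18*Y (l(t, Y) = -3*(-2*t - 6*Y) = -3*(-6*Y - 2*t) = 6*t + 18*Y)
(40*l(q(5), (1 + 6)*(2 + 0)))*(-13) = (40*(6*5² + 18*((1 + 6)*(2 + 0))))*(-13) = (40*(6*25 + 18*(7*2)))*(-13) = (40*(150 + 18*14))*(-13) = (40*(150 + 252))*(-13) = (40*402)*(-13) = 16080*(-13) = -209040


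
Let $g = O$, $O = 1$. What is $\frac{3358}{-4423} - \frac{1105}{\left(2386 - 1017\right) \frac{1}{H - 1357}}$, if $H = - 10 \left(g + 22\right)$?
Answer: $\frac{7751730503}{6055087} \approx 1280.2$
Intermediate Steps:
$g = 1$
$H = -230$ ($H = - 10 \left(1 + 22\right) = \left(-10\right) 23 = -230$)
$\frac{3358}{-4423} - \frac{1105}{\left(2386 - 1017\right) \frac{1}{H - 1357}} = \frac{3358}{-4423} - \frac{1105}{\left(2386 - 1017\right) \frac{1}{-230 - 1357}} = 3358 \left(- \frac{1}{4423}\right) - \frac{1105}{1369 \frac{1}{-1587}} = - \frac{3358}{4423} - \frac{1105}{1369 \left(- \frac{1}{1587}\right)} = - \frac{3358}{4423} - \frac{1105}{- \frac{1369}{1587}} = - \frac{3358}{4423} - - \frac{1753635}{1369} = - \frac{3358}{4423} + \frac{1753635}{1369} = \frac{7751730503}{6055087}$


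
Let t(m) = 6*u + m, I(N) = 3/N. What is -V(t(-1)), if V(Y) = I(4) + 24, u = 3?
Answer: -99/4 ≈ -24.750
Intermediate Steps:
t(m) = 18 + m (t(m) = 6*3 + m = 18 + m)
V(Y) = 99/4 (V(Y) = 3/4 + 24 = 99/4)
-V(t(-1)) = -1*99/4 = -99/4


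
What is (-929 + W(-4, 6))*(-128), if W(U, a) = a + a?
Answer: 117376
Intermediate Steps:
W(U, a) = 2*a
(-929 + W(-4, 6))*(-128) = (-929 + 2*6)*(-128) = (-929 + 12)*(-128) = -917*(-128) = 117376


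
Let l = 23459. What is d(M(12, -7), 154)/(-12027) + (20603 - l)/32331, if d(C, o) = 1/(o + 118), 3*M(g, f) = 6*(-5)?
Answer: -3114330265/35255274288 ≈ -0.088337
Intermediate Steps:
M(g, f) = -10 (M(g, f) = (6*(-5))/3 = (1/3)*(-30) = -10)
d(C, o) = 1/(118 + o)
d(M(12, -7), 154)/(-12027) + (20603 - l)/32331 = 1/((118 + 154)*(-12027)) + (20603 - 1*23459)/32331 = -1/12027/272 + (20603 - 23459)*(1/32331) = (1/272)*(-1/12027) - 2856*1/32331 = -1/3271344 - 952/10777 = -3114330265/35255274288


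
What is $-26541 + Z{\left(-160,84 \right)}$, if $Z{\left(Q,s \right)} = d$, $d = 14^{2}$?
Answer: $-26345$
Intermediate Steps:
$d = 196$
$Z{\left(Q,s \right)} = 196$
$-26541 + Z{\left(-160,84 \right)} = -26541 + 196 = -26345$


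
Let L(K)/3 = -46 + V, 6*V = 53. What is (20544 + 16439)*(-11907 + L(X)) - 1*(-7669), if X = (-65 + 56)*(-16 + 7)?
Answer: -888945033/2 ≈ -4.4447e+8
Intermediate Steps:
V = 53/6 (V = (⅙)*53 = 53/6 ≈ 8.8333)
X = 81 (X = -9*(-9) = 81)
L(K) = -223/2 (L(K) = 3*(-46 + 53/6) = 3*(-223/6) = -223/2)
(20544 + 16439)*(-11907 + L(X)) - 1*(-7669) = (20544 + 16439)*(-11907 - 223/2) - 1*(-7669) = 36983*(-24037/2) + 7669 = -888960371/2 + 7669 = -888945033/2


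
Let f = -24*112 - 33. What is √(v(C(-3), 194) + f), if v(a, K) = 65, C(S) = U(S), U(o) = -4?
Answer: 4*I*√166 ≈ 51.536*I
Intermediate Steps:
C(S) = -4
f = -2721 (f = -2688 - 33 = -2721)
√(v(C(-3), 194) + f) = √(65 - 2721) = √(-2656) = 4*I*√166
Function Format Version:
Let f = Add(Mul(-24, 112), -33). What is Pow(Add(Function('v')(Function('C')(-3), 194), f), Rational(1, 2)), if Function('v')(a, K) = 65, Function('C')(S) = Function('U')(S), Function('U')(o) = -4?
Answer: Mul(4, I, Pow(166, Rational(1, 2))) ≈ Mul(51.536, I)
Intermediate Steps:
Function('C')(S) = -4
f = -2721 (f = Add(-2688, -33) = -2721)
Pow(Add(Function('v')(Function('C')(-3), 194), f), Rational(1, 2)) = Pow(Add(65, -2721), Rational(1, 2)) = Pow(-2656, Rational(1, 2)) = Mul(4, I, Pow(166, Rational(1, 2)))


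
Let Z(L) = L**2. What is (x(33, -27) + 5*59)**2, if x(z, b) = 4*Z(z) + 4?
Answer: 21669025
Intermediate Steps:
x(z, b) = 4 + 4*z**2 (x(z, b) = 4*z**2 + 4 = 4 + 4*z**2)
(x(33, -27) + 5*59)**2 = ((4 + 4*33**2) + 5*59)**2 = ((4 + 4*1089) + 295)**2 = ((4 + 4356) + 295)**2 = (4360 + 295)**2 = 4655**2 = 21669025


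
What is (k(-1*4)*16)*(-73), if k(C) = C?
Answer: 4672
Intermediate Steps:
(k(-1*4)*16)*(-73) = (-1*4*16)*(-73) = -4*16*(-73) = -64*(-73) = 4672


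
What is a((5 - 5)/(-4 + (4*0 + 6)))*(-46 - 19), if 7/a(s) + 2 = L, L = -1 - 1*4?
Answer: 65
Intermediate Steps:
L = -5 (L = -1 - 4 = -5)
a(s) = -1 (a(s) = 7/(-2 - 5) = 7/(-7) = 7*(-1/7) = -1)
a((5 - 5)/(-4 + (4*0 + 6)))*(-46 - 19) = -(-46 - 19) = -1*(-65) = 65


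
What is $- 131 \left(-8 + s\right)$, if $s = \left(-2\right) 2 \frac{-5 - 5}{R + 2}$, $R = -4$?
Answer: $3668$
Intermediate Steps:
$s = -20$ ($s = \left(-2\right) 2 \frac{-5 - 5}{-4 + 2} = - 4 \left(- \frac{10}{-2}\right) = - 4 \left(\left(-10\right) \left(- \frac{1}{2}\right)\right) = \left(-4\right) 5 = -20$)
$- 131 \left(-8 + s\right) = - 131 \left(-8 - 20\right) = \left(-131\right) \left(-28\right) = 3668$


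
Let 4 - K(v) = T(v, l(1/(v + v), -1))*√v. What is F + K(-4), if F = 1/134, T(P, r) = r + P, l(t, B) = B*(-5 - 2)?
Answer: 537/134 - 6*I ≈ 4.0075 - 6.0*I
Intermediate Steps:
l(t, B) = -7*B (l(t, B) = B*(-7) = -7*B)
T(P, r) = P + r
K(v) = 4 - √v*(7 + v) (K(v) = 4 - (v - 7*(-1))*√v = 4 - (v + 7)*√v = 4 - (7 + v)*√v = 4 - √v*(7 + v))
F = 1/134 ≈ 0.0074627
F + K(-4) = 1/134 + (4 - √(-4)*(7 - 4)) = 1/134 + (4 - 1*2*I*3) = 1/134 + (4 - 6*I) = 537/134 - 6*I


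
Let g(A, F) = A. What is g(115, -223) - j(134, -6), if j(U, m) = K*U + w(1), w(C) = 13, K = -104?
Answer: 14038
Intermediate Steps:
j(U, m) = 13 - 104*U (j(U, m) = -104*U + 13 = 13 - 104*U)
g(115, -223) - j(134, -6) = 115 - (13 - 104*134) = 115 - (13 - 13936) = 115 - 1*(-13923) = 115 + 13923 = 14038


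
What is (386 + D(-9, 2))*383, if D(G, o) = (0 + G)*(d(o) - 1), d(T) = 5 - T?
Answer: 140944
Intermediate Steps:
D(G, o) = G*(4 - o) (D(G, o) = (0 + G)*((5 - o) - 1) = G*(4 - o))
(386 + D(-9, 2))*383 = (386 - 9*(4 - 1*2))*383 = (386 - 9*(4 - 2))*383 = (386 - 9*2)*383 = (386 - 18)*383 = 368*383 = 140944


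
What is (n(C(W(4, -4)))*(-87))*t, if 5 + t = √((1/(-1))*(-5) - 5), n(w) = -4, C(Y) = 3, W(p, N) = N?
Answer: -1740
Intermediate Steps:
t = -5 (t = -5 + √((1/(-1))*(-5) - 5) = -5 + √((1*(-1))*(-5) - 5) = -5 + √(-1*(-5) - 5) = -5 + √(5 - 5) = -5 + √0 = -5 + 0 = -5)
(n(C(W(4, -4)))*(-87))*t = -4*(-87)*(-5) = 348*(-5) = -1740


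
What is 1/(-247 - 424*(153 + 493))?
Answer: -1/274151 ≈ -3.6476e-6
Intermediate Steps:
1/(-247 - 424*(153 + 493)) = 1/(-247 - 424*646) = 1/(-247 - 273904) = 1/(-274151) = -1/274151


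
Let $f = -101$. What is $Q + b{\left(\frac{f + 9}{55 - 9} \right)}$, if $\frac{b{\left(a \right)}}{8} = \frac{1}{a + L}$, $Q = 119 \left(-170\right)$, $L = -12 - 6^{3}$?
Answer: $- \frac{2326454}{115} \approx -20230.0$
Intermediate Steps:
$L = -228$ ($L = -12 - 216 = -228$)
$Q = -20230$
$b{\left(a \right)} = \frac{8}{-228 + a}$ ($b{\left(a \right)} = \frac{8}{a - 228} = \frac{8}{-228 + a}$)
$Q + b{\left(\frac{f + 9}{55 - 9} \right)} = -20230 + \frac{8}{-228 + \frac{-101 + 9}{55 - 9}} = -20230 + \frac{8}{-228 - \frac{92}{46}} = -20230 + \frac{8}{-228 - 2} = -20230 + \frac{8}{-230} = -20230 + 8 \left(- \frac{1}{230}\right) = -20230 - \frac{4}{115} = - \frac{2326454}{115}$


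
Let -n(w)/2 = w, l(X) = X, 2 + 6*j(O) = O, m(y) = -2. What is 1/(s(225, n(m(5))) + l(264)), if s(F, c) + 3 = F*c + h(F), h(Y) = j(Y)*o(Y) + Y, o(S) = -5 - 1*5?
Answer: 3/3043 ≈ 0.00098587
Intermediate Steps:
o(S) = -10 (o(S) = -5 - 5 = -10)
j(O) = -⅓ + O/6
h(Y) = 10/3 - 2*Y/3 (h(Y) = (-⅓ + Y/6)*(-10) + Y = (10/3 - 5*Y/3) + Y = 10/3 - 2*Y/3)
n(w) = -2*w
s(F, c) = ⅓ - 2*F/3 + F*c (s(F, c) = -3 + (F*c + (10/3 - 2*F/3)) = -3 + (10/3 - 2*F/3 + F*c) = ⅓ - 2*F/3 + F*c)
1/(s(225, n(m(5))) + l(264)) = 1/((⅓ - ⅔*225 + 225*(-2*(-2))) + 264) = 1/((⅓ - 150 + 225*4) + 264) = 1/((⅓ - 150 + 900) + 264) = 1/(2251/3 + 264) = 1/(3043/3) = 3/3043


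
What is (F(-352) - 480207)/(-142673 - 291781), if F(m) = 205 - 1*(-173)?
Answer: 159943/144818 ≈ 1.1044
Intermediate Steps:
F(m) = 378 (F(m) = 205 + 173 = 378)
(F(-352) - 480207)/(-142673 - 291781) = (378 - 480207)/(-142673 - 291781) = -479829/(-434454) = -479829*(-1/434454) = 159943/144818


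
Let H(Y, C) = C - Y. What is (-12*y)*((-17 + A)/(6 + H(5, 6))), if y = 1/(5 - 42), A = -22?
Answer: -468/259 ≈ -1.8069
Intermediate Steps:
y = -1/37 (y = 1/(-37) = -1/37 ≈ -0.027027)
(-12*y)*((-17 + A)/(6 + H(5, 6))) = (-12*(-1/37))*((-17 - 22)/(6 + (6 - 1*5))) = 12*(-39/(6 + (6 - 5)))/37 = 12*(-39/(6 + 1))/37 = 12*(-39/7)/37 = 12*(-39*⅐)/37 = (12/37)*(-39/7) = -468/259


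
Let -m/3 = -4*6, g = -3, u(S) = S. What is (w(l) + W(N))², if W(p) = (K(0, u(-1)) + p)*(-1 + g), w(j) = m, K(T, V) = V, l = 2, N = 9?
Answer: 1600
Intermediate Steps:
m = 72 (m = -(-12)*6 = -3*(-24) = 72)
w(j) = 72
W(p) = 4 - 4*p (W(p) = (-1 + p)*(-1 - 3) = (-1 + p)*(-4) = 4 - 4*p)
(w(l) + W(N))² = (72 + (4 - 4*9))² = (72 + (4 - 36))² = (72 - 32)² = 40² = 1600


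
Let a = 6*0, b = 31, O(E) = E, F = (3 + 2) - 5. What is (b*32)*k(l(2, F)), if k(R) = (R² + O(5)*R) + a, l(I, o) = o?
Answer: 0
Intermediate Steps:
F = 0 (F = 5 - 5 = 0)
a = 0
k(R) = R² + 5*R (k(R) = (R² + 5*R) + 0 = R² + 5*R)
(b*32)*k(l(2, F)) = (31*32)*(0*(5 + 0)) = 992*(0*5) = 992*0 = 0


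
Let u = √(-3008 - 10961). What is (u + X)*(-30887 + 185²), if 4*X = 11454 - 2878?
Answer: 7156672 + 3338*I*√13969 ≈ 7.1567e+6 + 3.9452e+5*I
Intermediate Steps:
u = I*√13969 (u = √(-13969) = I*√13969 ≈ 118.19*I)
X = 2144 (X = (11454 - 2878)/4 = (¼)*8576 = 2144)
(u + X)*(-30887 + 185²) = (I*√13969 + 2144)*(-30887 + 185²) = (2144 + I*√13969)*(-30887 + 34225) = (2144 + I*√13969)*3338 = 7156672 + 3338*I*√13969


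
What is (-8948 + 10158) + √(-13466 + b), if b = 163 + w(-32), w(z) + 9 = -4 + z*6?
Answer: 1210 + 2*I*√3377 ≈ 1210.0 + 116.22*I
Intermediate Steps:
w(z) = -13 + 6*z (w(z) = -9 + (-4 + z*6) = -9 + (-4 + 6*z) = -13 + 6*z)
b = -42 (b = 163 + (-13 + 6*(-32)) = 163 + (-13 - 192) = 163 - 205 = -42)
(-8948 + 10158) + √(-13466 + b) = (-8948 + 10158) + √(-13466 - 42) = 1210 + √(-13508) = 1210 + 2*I*√3377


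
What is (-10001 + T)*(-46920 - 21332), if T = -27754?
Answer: 2576854260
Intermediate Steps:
(-10001 + T)*(-46920 - 21332) = (-10001 - 27754)*(-46920 - 21332) = -37755*(-68252) = 2576854260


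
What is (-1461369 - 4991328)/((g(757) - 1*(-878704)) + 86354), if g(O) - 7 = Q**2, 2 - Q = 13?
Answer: -6452697/965186 ≈ -6.6854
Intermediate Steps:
Q = -11 (Q = 2 - 1*13 = 2 - 13 = -11)
g(O) = 128 (g(O) = 7 + (-11)**2 = 7 + 121 = 128)
(-1461369 - 4991328)/((g(757) - 1*(-878704)) + 86354) = (-1461369 - 4991328)/((128 - 1*(-878704)) + 86354) = -6452697/((128 + 878704) + 86354) = -6452697/(878832 + 86354) = -6452697/965186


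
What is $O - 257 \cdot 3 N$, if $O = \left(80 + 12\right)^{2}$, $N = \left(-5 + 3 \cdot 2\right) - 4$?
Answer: $10777$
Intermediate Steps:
$N = -3$ ($N = \left(-5 + 6\right) - 4 = 1 - 4 = -3$)
$O = 8464$ ($O = 92^{2} = 8464$)
$O - 257 \cdot 3 N = 8464 - 257 \cdot 3 \left(-3\right) = 8464 - 257 \left(-9\right) = 8464 - -2313 = 8464 + 2313 = 10777$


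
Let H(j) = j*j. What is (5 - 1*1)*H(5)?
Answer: 100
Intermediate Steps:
H(j) = j²
(5 - 1*1)*H(5) = (5 - 1*1)*5² = (5 - 1)*25 = 4*25 = 100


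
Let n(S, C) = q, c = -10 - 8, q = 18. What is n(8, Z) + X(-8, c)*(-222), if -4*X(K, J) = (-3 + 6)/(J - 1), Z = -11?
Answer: 351/38 ≈ 9.2368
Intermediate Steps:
c = -18
n(S, C) = 18
X(K, J) = -3/(4*(-1 + J)) (X(K, J) = -(-3 + 6)/(4*(J - 1)) = -3/(4*(-1 + J)))
n(8, Z) + X(-8, c)*(-222) = 18 - 3/(-4 + 4*(-18))*(-222) = 18 - 3/(-4 - 72)*(-222) = 18 - 3/(-76)*(-222) = 18 - 3*(-1/76)*(-222) = 18 + (3/76)*(-222) = 18 - 333/38 = 351/38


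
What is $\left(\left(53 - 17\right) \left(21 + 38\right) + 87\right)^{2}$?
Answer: $4888521$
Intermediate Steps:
$\left(\left(53 - 17\right) \left(21 + 38\right) + 87\right)^{2} = \left(36 \cdot 59 + 87\right)^{2} = \left(2124 + 87\right)^{2} = 2211^{2} = 4888521$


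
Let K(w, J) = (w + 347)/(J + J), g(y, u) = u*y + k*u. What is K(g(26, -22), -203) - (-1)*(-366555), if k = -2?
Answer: -148821149/406 ≈ -3.6655e+5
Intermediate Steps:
g(y, u) = -2*u + u*y (g(y, u) = u*y - 2*u = -2*u + u*y)
K(w, J) = (347 + w)/(2*J) (K(w, J) = (347 + w)/((2*J)) = (347 + w)*(1/(2*J)) = (347 + w)/(2*J))
K(g(26, -22), -203) - (-1)*(-366555) = (½)*(347 - 22*(-2 + 26))/(-203) - (-1)*(-366555) = (½)*(-1/203)*(347 - 22*24) - 1*366555 = (½)*(-1/203)*(347 - 528) - 366555 = (½)*(-1/203)*(-181) - 366555 = 181/406 - 366555 = -148821149/406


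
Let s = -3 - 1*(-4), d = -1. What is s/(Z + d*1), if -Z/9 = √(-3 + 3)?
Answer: -1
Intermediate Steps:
Z = 0 (Z = -9*√(-3 + 3) = -9*√0 = -9*0 = 0)
s = 1 (s = -3 + 4 = 1)
s/(Z + d*1) = 1/(0 - 1*1) = 1/(0 - 1) = 1/(-1) = 1*(-1) = -1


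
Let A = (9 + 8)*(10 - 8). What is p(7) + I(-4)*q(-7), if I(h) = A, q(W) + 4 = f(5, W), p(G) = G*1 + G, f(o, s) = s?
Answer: -360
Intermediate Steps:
p(G) = 2*G (p(G) = G + G = 2*G)
q(W) = -4 + W
A = 34 (A = 17*2 = 34)
I(h) = 34
p(7) + I(-4)*q(-7) = 2*7 + 34*(-4 - 7) = 14 + 34*(-11) = 14 - 374 = -360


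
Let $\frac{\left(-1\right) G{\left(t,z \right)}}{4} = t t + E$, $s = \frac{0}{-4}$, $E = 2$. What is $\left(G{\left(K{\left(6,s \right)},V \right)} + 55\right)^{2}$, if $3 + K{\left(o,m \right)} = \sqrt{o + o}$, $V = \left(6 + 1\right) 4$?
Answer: $8281 - 3552 \sqrt{3} \approx 2128.8$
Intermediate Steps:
$s = 0$ ($s = 0 \left(- \frac{1}{4}\right) = 0$)
$V = 28$ ($V = 7 \cdot 4 = 28$)
$K{\left(o,m \right)} = -3 + \sqrt{2} \sqrt{o}$ ($K{\left(o,m \right)} = -3 + \sqrt{o + o} = -3 + \sqrt{2 o} = -3 + \sqrt{2} \sqrt{o}$)
$G{\left(t,z \right)} = -8 - 4 t^{2}$ ($G{\left(t,z \right)} = - 4 \left(t t + 2\right) = - 4 \left(t^{2} + 2\right) = - 4 \left(2 + t^{2}\right) = -8 - 4 t^{2}$)
$\left(G{\left(K{\left(6,s \right)},V \right)} + 55\right)^{2} = \left(\left(-8 - 4 \left(-3 + \sqrt{2} \sqrt{6}\right)^{2}\right) + 55\right)^{2} = \left(\left(-8 - 4 \left(-3 + 2 \sqrt{3}\right)^{2}\right) + 55\right)^{2} = \left(47 - 4 \left(-3 + 2 \sqrt{3}\right)^{2}\right)^{2}$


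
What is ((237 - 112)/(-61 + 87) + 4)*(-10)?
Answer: -1145/13 ≈ -88.077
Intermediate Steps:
((237 - 112)/(-61 + 87) + 4)*(-10) = (125/26 + 4)*(-10) = (229/26)*(-10) = -1145/13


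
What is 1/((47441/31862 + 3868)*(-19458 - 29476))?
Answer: -15931/3016528037819 ≈ -5.2812e-9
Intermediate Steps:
1/((47441/31862 + 3868)*(-19458 - 29476)) = 1/((47441*(1/31862) + 3868)*(-48934)) = 1/((47441/31862 + 3868)*(-48934)) = 1/((123289657/31862)*(-48934)) = 1/(-3016528037819/15931) = -15931/3016528037819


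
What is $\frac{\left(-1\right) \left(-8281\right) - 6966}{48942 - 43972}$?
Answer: $\frac{263}{994} \approx 0.26459$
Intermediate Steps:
$\frac{\left(-1\right) \left(-8281\right) - 6966}{48942 - 43972} = \frac{8281 - 6966}{4970} = 1315 \cdot \frac{1}{4970} = \frac{263}{994}$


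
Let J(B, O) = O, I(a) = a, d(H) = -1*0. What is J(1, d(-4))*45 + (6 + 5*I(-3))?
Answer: -9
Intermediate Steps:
d(H) = 0
J(1, d(-4))*45 + (6 + 5*I(-3)) = 0*45 + (6 + 5*(-3)) = 0 + (6 - 15) = 0 - 9 = -9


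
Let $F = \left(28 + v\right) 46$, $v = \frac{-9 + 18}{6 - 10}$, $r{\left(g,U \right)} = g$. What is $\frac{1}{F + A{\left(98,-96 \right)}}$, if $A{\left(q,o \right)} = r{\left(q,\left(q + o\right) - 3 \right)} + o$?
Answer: $\frac{2}{2373} \approx 0.00084282$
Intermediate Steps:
$v = - \frac{9}{4}$ ($v = \frac{9}{-4} = 9 \left(- \frac{1}{4}\right) = - \frac{9}{4} \approx -2.25$)
$A{\left(q,o \right)} = o + q$ ($A{\left(q,o \right)} = q + o = o + q$)
$F = \frac{2369}{2}$ ($F = \left(28 - \frac{9}{4}\right) 46 = \frac{103}{4} \cdot 46 = \frac{2369}{2} \approx 1184.5$)
$\frac{1}{F + A{\left(98,-96 \right)}} = \frac{1}{\frac{2369}{2} + \left(-96 + 98\right)} = \frac{1}{\frac{2369}{2} + 2} = \frac{1}{\frac{2373}{2}} = \frac{2}{2373}$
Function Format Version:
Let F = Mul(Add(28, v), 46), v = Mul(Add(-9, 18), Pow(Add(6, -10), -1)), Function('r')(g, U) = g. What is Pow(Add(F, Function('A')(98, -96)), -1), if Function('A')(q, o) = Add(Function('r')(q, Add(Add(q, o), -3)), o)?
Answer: Rational(2, 2373) ≈ 0.00084282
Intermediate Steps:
v = Rational(-9, 4) (v = Mul(9, Pow(-4, -1)) = Mul(9, Rational(-1, 4)) = Rational(-9, 4) ≈ -2.2500)
Function('A')(q, o) = Add(o, q) (Function('A')(q, o) = Add(q, o) = Add(o, q))
F = Rational(2369, 2) (F = Mul(Add(28, Rational(-9, 4)), 46) = Mul(Rational(103, 4), 46) = Rational(2369, 2) ≈ 1184.5)
Pow(Add(F, Function('A')(98, -96)), -1) = Pow(Add(Rational(2369, 2), Add(-96, 98)), -1) = Pow(Add(Rational(2369, 2), 2), -1) = Pow(Rational(2373, 2), -1) = Rational(2, 2373)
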